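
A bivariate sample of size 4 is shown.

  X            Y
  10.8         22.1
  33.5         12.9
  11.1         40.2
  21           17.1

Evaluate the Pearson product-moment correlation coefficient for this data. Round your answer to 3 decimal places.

n = 4, ΣX = 76.4, ΣY = 92.3, ΣX² = 1803.1, ΣY² = 2563.27, ΣXY = 1476.15
nΣXY − ΣXΣY = 5904.6 − 7051.72 = -1147.12
nΣX² − (ΣX)² = 7212.4 − 5836.96 = 1375.44; nΣY² − (ΣY)² = 10253.08 − 8519.29 = 1733.79
r = -1147.12 / √(1375.44 × 1733.79) = -1147.12 / 1544.2552 ≈ -0.743

-0.743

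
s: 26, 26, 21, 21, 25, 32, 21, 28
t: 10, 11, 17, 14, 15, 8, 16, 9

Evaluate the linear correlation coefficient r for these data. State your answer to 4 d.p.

-0.8926

n = 8, Σs = 200, Σt = 100, Σs² = 5108, Σt² = 1332, Σst = 2416
nΣst − ΣsΣt = 19328 − 20000 = -672
nΣs² − (Σs)² = 40864 − 40000 = 864; nΣt² − (Σt)² = 10656 − 10000 = 656
r = -672 / √(864 × 656) = -672 / 752.8506 ≈ -0.8926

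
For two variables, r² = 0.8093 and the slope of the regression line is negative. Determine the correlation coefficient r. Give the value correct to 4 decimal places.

|r| = √0.8093 = 0.8996
The association is negative, so r = −0.8996.

-0.8996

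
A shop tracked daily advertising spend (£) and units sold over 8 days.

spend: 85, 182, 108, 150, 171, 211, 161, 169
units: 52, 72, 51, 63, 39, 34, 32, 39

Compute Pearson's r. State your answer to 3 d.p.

n = 8, Σx = 1237, Σy = 382, Σx² = 202757, Σy² = 19680, Σxy = 58068
nΣxy − ΣxΣy = 464544 − 472534 = -7990
nΣx² − (Σx)² = 1622056 − 1530169 = 91887; nΣy² − (Σy)² = 157440 − 145924 = 11516
r = -7990 / √(91887 × 11516) = -7990 / 32529.5357 ≈ -0.246

-0.246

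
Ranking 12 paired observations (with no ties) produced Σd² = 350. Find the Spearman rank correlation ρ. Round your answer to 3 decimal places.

ρ = 1 − 6Σd² / [n(n²−1)] = 1 − 6×350 / (12×143)
  = 1 − 2100/1716 = 1 − 1.2238 ≈ -0.224

-0.224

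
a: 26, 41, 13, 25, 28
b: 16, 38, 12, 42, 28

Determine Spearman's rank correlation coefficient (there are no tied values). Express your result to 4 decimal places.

0.4000

Rank a: 3, 5, 1, 2, 4
Rank b: 2, 4, 1, 5, 3
d = rank(a) − rank(b): 1, 1, 0, -3, 1; Σd² = 12
ρ = 1 − 6Σd² / [n(n²−1)] = 1 − 6×12 / (5×24) = 1 − 72/120 ≈ 0.4000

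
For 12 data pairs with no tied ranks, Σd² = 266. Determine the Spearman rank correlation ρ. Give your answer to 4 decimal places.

ρ = 1 − 6Σd² / [n(n²−1)] = 1 − 6×266 / (12×143)
  = 1 − 1596/1716 = 1 − 0.93007 ≈ 0.0699

0.0699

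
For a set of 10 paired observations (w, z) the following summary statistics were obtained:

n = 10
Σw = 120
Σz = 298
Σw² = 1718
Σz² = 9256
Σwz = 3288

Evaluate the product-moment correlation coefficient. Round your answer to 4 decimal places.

-0.8913

r = (nΣwz − ΣwΣz) / √[(nΣw² − (Σw)²)(nΣz² − (Σz)²)]
Numerator: 10×3288 − 120×298 = -2880
Denominator: √[(17180 − 14400)(92560 − 88804)] = √[2780 × 3756] = 3231.3588
r = -2880 / 3231.3588 ≈ -0.8913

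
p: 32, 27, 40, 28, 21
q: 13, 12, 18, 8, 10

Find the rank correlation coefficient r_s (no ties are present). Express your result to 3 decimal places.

0.700

Rank p: 4, 2, 5, 3, 1
Rank q: 4, 3, 5, 1, 2
d = rank(p) − rank(q): 0, -1, 0, 2, -1; Σd² = 6
ρ = 1 − 6Σd² / [n(n²−1)] = 1 − 6×6 / (5×24) = 1 − 36/120 ≈ 0.700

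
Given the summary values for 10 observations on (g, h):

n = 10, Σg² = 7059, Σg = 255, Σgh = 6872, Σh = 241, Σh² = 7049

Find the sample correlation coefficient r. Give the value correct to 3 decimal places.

0.874

r = (nΣgh − ΣgΣh) / √[(nΣg² − (Σg)²)(nΣh² − (Σh)²)]
Numerator: 10×6872 − 255×241 = 7265
Denominator: √[(70590 − 65025)(70490 − 58081)] = √[5565 × 12409] = 8309.9991
r = 7265 / 8309.9991 ≈ 0.874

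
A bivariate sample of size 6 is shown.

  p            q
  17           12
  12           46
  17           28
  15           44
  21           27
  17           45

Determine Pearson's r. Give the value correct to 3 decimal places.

n = 6, Σp = 99, Σq = 202, Σp² = 1677, Σq² = 7734, Σpq = 3224
nΣpq − ΣpΣq = 19344 − 19998 = -654
nΣp² − (Σp)² = 10062 − 9801 = 261; nΣq² − (Σq)² = 46404 − 40804 = 5600
r = -654 / √(261 × 5600) = -654 / 1208.9665 ≈ -0.541

-0.541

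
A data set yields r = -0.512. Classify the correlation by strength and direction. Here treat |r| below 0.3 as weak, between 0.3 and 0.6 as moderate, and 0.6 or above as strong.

r = -0.512 < 0 so the relationship is negative.
|r| = 0.512, which falls in the moderate range.

moderate negative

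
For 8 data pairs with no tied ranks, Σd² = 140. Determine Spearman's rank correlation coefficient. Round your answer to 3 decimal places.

ρ = 1 − 6Σd² / [n(n²−1)] = 1 − 6×140 / (8×63)
  = 1 − 840/504 = 1 − 1.6667 ≈ -0.667

-0.667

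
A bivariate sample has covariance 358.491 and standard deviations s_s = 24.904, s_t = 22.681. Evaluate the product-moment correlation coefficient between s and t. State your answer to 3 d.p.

r = Cov(s,t) / (s_s · s_t) = 358.491 / (24.904 × 22.681)
  = 358.491 / 564.8476 ≈ 0.635

0.635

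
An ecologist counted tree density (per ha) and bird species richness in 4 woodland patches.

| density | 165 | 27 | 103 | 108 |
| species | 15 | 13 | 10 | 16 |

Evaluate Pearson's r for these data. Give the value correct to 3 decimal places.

n = 4, Σx = 403, Σy = 54, Σx² = 50227, Σy² = 750, Σxy = 5584
nΣxy − ΣxΣy = 22336 − 21762 = 574
nΣx² − (Σx)² = 200908 − 162409 = 38499; nΣy² − (Σy)² = 3000 − 2916 = 84
r = 574 / √(38499 × 84) = 574 / 1798.3092 ≈ 0.319

0.319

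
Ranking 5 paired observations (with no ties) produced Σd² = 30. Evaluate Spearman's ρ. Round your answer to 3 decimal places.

ρ = 1 − 6Σd² / [n(n²−1)] = 1 − 6×30 / (5×24)
  = 1 − 180/120 = 1 − 1.5000 ≈ -0.500

-0.500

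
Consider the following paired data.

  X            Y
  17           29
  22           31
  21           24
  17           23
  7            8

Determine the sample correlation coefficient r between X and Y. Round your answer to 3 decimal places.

0.906

n = 5, ΣX = 84, ΣY = 115, ΣX² = 1552, ΣY² = 2971, ΣXY = 2126
nΣXY − ΣXΣY = 10630 − 9660 = 970
nΣX² − (ΣX)² = 7760 − 7056 = 704; nΣY² − (ΣY)² = 14855 − 13225 = 1630
r = 970 / √(704 × 1630) = 970 / 1071.2236 ≈ 0.906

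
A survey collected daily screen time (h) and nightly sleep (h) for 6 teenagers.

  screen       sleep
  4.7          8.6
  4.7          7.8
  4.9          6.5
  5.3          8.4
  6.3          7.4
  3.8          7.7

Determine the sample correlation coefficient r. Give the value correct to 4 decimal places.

-0.1128

n = 6, Σx = 29.7, Σy = 46.4, Σx² = 150.41, Σy² = 361.66, Σxy = 229.33
nΣxy − ΣxΣy = 1375.98 − 1378.08 = -2.1
nΣx² − (Σx)² = 902.46 − 882.09 = 20.37; nΣy² − (Σy)² = 2169.96 − 2152.96 = 17
r = -2.1 / √(20.37 × 17) = -2.1 / 18.6089 ≈ -0.1128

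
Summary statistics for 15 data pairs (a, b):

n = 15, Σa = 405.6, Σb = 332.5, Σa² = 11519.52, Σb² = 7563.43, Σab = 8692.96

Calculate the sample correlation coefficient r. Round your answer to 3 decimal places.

r = (nΣab − ΣaΣb) / √[(nΣa² − (Σa)²)(nΣb² − (Σb)²)]
Numerator: 15×8692.96 − 405.6×332.5 = -4467.6
Denominator: √[(172792.8 − 164511.36)(113451.45 − 110556.25)] = √[8281.44 × 2895.2] = 4896.5728
r = -4467.6 / 4896.5728 ≈ -0.912

-0.912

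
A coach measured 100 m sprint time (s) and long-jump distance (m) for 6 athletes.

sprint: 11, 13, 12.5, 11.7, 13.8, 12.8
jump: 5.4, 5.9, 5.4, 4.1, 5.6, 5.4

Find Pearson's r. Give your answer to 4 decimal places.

n = 6, Σx = 74.8, Σy = 31.8, Σx² = 937.42, Σy² = 170.46, Σxy = 397.97
nΣxy − ΣxΣy = 2387.82 − 2378.64 = 9.18
nΣx² − (Σx)² = 5624.52 − 5595.04 = 29.48; nΣy² − (Σy)² = 1022.76 − 1011.24 = 11.52
r = 9.18 / √(29.48 × 11.52) = 9.18 / 18.4285 ≈ 0.4981

0.4981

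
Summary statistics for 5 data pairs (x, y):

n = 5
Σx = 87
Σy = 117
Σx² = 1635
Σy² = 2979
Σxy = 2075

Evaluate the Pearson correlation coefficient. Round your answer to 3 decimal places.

r = (nΣxy − ΣxΣy) / √[(nΣx² − (Σx)²)(nΣy² − (Σy)²)]
Numerator: 5×2075 − 87×117 = 196
Denominator: √[(8175 − 7569)(14895 − 13689)] = √[606 × 1206] = 854.8895
r = 196 / 854.8895 ≈ 0.229

0.229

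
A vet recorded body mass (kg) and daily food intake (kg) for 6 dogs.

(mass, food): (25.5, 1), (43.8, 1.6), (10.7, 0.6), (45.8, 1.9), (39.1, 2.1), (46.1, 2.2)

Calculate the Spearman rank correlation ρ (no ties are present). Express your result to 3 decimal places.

Rank mass: 2, 4, 1, 5, 3, 6
Rank food: 2, 3, 1, 4, 5, 6
d = rank(mass) − rank(food): 0, 1, 0, 1, -2, 0; Σd² = 6
ρ = 1 − 6Σd² / [n(n²−1)] = 1 − 6×6 / (6×35) = 1 − 36/210 ≈ 0.829

0.829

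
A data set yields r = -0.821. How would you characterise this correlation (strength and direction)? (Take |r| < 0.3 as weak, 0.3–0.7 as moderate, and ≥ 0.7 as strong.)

strong negative

r = -0.821 < 0 so the relationship is negative.
|r| = 0.821, which falls in the strong range.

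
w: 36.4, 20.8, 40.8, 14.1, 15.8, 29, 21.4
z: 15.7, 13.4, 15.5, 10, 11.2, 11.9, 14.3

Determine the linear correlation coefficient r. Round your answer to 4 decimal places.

n = 7, Σw = 178.3, Σz = 92, Σw² = 5169.65, Σz² = 1237.84, Σwz = 2451.68
nΣwz − ΣwΣz = 17161.76 − 16403.6 = 758.16
nΣw² − (Σw)² = 36187.55 − 31790.89 = 4396.66; nΣz² − (Σz)² = 8664.88 − 8464 = 200.88
r = 758.16 / √(4396.66 × 200.88) = 758.16 / 939.7878 ≈ 0.8067

0.8067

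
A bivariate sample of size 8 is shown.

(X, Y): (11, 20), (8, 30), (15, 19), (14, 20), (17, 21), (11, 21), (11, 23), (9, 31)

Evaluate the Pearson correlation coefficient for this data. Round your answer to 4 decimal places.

n = 8, ΣX = 96, ΣY = 185, ΣX² = 1218, ΣY² = 4433, ΣXY = 2145
nΣXY − ΣXΣY = 17160 − 17760 = -600
nΣX² − (ΣX)² = 9744 − 9216 = 528; nΣY² − (ΣY)² = 35464 − 34225 = 1239
r = -600 / √(528 × 1239) = -600 / 808.8214 ≈ -0.7418

-0.7418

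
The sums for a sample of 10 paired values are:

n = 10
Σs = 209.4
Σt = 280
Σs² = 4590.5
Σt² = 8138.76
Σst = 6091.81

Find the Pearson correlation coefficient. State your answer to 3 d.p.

r = (nΣst − ΣsΣt) / √[(nΣs² − (Σs)²)(nΣt² − (Σt)²)]
Numerator: 10×6091.81 − 209.4×280 = 2286.1
Denominator: √[(45905 − 43848.36)(81387.6 − 78400)] = √[2056.64 × 2987.6] = 2478.7936
r = 2286.1 / 2478.7936 ≈ 0.922

0.922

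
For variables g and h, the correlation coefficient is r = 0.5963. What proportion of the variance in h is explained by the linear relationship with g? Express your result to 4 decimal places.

r² = (0.5963)² = 0.3556

0.3556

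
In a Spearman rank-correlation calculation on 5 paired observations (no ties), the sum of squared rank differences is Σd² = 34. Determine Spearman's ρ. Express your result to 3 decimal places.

-0.700

ρ = 1 − 6Σd² / [n(n²−1)] = 1 − 6×34 / (5×24)
  = 1 − 204/120 = 1 − 1.7000 ≈ -0.700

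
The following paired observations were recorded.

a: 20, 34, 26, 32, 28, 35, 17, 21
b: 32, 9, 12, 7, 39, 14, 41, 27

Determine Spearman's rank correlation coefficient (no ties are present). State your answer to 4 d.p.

-0.6667

Rank a: 2, 7, 4, 6, 5, 8, 1, 3
Rank b: 6, 2, 3, 1, 7, 4, 8, 5
d = rank(a) − rank(b): -4, 5, 1, 5, -2, 4, -7, -2; Σd² = 140
ρ = 1 − 6Σd² / [n(n²−1)] = 1 − 6×140 / (8×63) = 1 − 840/504 ≈ -0.6667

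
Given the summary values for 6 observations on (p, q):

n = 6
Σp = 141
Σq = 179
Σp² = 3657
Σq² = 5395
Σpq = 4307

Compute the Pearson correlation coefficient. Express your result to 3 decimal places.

r = (nΣpq − ΣpΣq) / √[(nΣp² − (Σp)²)(nΣq² − (Σq)²)]
Numerator: 6×4307 − 141×179 = 603
Denominator: √[(21942 − 19881)(32370 − 32041)] = √[2061 × 329] = 823.4495
r = 603 / 823.4495 ≈ 0.732

0.732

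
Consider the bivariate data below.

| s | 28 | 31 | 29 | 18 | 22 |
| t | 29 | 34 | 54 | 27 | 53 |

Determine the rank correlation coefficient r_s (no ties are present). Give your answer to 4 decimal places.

Rank s: 3, 5, 4, 1, 2
Rank t: 2, 3, 5, 1, 4
d = rank(s) − rank(t): 1, 2, -1, 0, -2; Σd² = 10
ρ = 1 − 6Σd² / [n(n²−1)] = 1 − 6×10 / (5×24) = 1 − 60/120 ≈ 0.5000

0.5000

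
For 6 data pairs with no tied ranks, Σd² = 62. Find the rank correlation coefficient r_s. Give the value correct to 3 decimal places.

ρ = 1 − 6Σd² / [n(n²−1)] = 1 − 6×62 / (6×35)
  = 1 − 372/210 = 1 − 1.7714 ≈ -0.771

-0.771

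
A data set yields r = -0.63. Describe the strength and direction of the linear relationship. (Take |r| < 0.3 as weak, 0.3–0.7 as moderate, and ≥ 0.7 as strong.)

r = -0.63 < 0 so the relationship is negative.
|r| = 0.63, which falls in the moderate range.

moderate negative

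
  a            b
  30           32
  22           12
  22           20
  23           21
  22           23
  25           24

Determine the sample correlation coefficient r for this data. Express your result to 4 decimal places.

n = 6, Σa = 144, Σb = 132, Σa² = 3506, Σb² = 3114, Σab = 3253
nΣab − ΣaΣb = 19518 − 19008 = 510
nΣa² − (Σa)² = 21036 − 20736 = 300; nΣb² − (Σb)² = 18684 − 17424 = 1260
r = 510 / √(300 × 1260) = 510 / 614.8170 ≈ 0.8295

0.8295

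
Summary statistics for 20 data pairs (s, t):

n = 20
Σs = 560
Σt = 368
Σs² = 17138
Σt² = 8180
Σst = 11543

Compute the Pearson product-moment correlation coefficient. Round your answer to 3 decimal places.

r = (nΣst − ΣsΣt) / √[(nΣs² − (Σs)²)(nΣt² − (Σt)²)]
Numerator: 20×11543 − 560×368 = 24780
Denominator: √[(342760 − 313600)(163600 − 135424)] = √[29160 × 28176] = 28663.7778
r = 24780 / 28663.7778 ≈ 0.865

0.865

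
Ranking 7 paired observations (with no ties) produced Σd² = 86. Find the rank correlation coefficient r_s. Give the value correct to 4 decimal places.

-0.5357

ρ = 1 − 6Σd² / [n(n²−1)] = 1 − 6×86 / (7×48)
  = 1 − 516/336 = 1 − 1.53571 ≈ -0.5357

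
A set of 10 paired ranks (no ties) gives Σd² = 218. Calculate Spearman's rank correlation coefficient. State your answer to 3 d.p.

ρ = 1 − 6Σd² / [n(n²−1)] = 1 − 6×218 / (10×99)
  = 1 − 1308/990 = 1 − 1.3212 ≈ -0.321

-0.321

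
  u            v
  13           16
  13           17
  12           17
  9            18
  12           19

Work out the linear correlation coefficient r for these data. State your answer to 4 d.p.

-0.4804

n = 5, Σu = 59, Σv = 87, Σu² = 707, Σv² = 1519, Σuv = 1023
nΣuv − ΣuΣv = 5115 − 5133 = -18
nΣu² − (Σu)² = 3535 − 3481 = 54; nΣv² − (Σv)² = 7595 − 7569 = 26
r = -18 / √(54 × 26) = -18 / 37.4700 ≈ -0.4804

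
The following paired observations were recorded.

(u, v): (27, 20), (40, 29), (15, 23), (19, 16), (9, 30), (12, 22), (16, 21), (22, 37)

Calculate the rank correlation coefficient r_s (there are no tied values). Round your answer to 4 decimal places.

-0.1190

Rank u: 7, 8, 3, 5, 1, 2, 4, 6
Rank v: 2, 6, 5, 1, 7, 4, 3, 8
d = rank(u) − rank(v): 5, 2, -2, 4, -6, -2, 1, -2; Σd² = 94
ρ = 1 − 6Σd² / [n(n²−1)] = 1 − 6×94 / (8×63) = 1 − 564/504 ≈ -0.1190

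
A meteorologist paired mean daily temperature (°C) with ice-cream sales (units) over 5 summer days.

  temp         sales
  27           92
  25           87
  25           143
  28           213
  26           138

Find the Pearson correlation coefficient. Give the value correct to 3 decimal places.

n = 5, Σx = 131, Σy = 673, Σx² = 3439, Σy² = 100895, Σxy = 17786
nΣxy − ΣxΣy = 88930 − 88163 = 767
nΣx² − (Σx)² = 17195 − 17161 = 34; nΣy² − (Σy)² = 504475 − 452929 = 51546
r = 767 / √(34 × 51546) = 767 / 1323.8444 ≈ 0.579

0.579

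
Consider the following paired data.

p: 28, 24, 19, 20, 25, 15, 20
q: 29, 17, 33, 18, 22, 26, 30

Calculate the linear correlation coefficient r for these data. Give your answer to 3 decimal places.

n = 7, Σp = 151, Σq = 175, Σp² = 3371, Σq² = 4603, Σpq = 3747
nΣpq − ΣpΣq = 26229 − 26425 = -196
nΣp² − (Σp)² = 23597 − 22801 = 796; nΣq² − (Σq)² = 32221 − 30625 = 1596
r = -196 / √(796 × 1596) = -196 / 1127.1273 ≈ -0.174

-0.174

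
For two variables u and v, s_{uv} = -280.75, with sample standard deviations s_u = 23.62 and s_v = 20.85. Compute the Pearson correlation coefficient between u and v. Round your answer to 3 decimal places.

-0.570

r = Cov(u,v) / (s_u · s_v) = -280.75 / (23.62 × 20.85)
  = -280.75 / 492.4770 ≈ -0.570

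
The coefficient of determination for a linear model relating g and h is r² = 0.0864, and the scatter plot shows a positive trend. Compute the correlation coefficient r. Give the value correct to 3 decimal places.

|r| = √0.0864 = 0.294
The association is positive, so r = 0.294.

0.294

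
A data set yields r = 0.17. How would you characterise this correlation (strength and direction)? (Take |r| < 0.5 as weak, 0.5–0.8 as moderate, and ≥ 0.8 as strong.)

weak positive

r = 0.17 > 0 so the relationship is positive.
|r| = 0.17, which falls in the weak range.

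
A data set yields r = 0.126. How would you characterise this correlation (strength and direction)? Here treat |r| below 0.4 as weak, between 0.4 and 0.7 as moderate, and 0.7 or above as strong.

weak positive

r = 0.126 > 0 so the relationship is positive.
|r| = 0.126, which falls in the weak range.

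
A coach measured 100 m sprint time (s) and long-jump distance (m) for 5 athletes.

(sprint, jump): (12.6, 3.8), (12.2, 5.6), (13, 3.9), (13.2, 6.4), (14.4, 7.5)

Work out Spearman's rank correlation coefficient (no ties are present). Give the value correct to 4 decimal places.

Rank sprint: 2, 1, 3, 4, 5
Rank jump: 1, 3, 2, 4, 5
d = rank(sprint) − rank(jump): 1, -2, 1, 0, 0; Σd² = 6
ρ = 1 − 6Σd² / [n(n²−1)] = 1 − 6×6 / (5×24) = 1 − 36/120 ≈ 0.7000

0.7000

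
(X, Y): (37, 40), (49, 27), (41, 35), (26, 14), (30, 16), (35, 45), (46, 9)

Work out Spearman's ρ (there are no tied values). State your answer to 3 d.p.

Rank X: 4, 7, 5, 1, 2, 3, 6
Rank Y: 6, 4, 5, 2, 3, 7, 1
d = rank(X) − rank(Y): -2, 3, 0, -1, -1, -4, 5; Σd² = 56
ρ = 1 − 6Σd² / [n(n²−1)] = 1 − 6×56 / (7×48) = 1 − 336/336 ≈ 0.000

0.000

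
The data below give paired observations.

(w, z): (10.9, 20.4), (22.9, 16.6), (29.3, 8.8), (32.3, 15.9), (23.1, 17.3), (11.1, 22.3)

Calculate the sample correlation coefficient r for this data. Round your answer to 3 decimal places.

n = 6, Σw = 129.6, Σz = 101.3, Σw² = 3201.82, Σz² = 1818.55, Σwz = 2021.07
nΣwz − ΣwΣz = 12126.42 − 13128.48 = -1002.06
nΣw² − (Σw)² = 19210.92 − 16796.16 = 2414.76; nΣz² − (Σz)² = 10911.3 − 10261.69 = 649.61
r = -1002.06 / √(2414.76 × 649.61) = -1002.06 / 1252.4585 ≈ -0.800

-0.800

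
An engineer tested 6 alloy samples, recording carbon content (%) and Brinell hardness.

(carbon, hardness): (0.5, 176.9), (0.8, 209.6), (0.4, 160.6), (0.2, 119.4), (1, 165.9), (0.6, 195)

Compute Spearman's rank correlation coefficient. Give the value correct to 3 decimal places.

0.657

Rank carbon: 3, 5, 2, 1, 6, 4
Rank hardness: 4, 6, 2, 1, 3, 5
d = rank(carbon) − rank(hardness): -1, -1, 0, 0, 3, -1; Σd² = 12
ρ = 1 − 6Σd² / [n(n²−1)] = 1 − 6×12 / (6×35) = 1 − 72/210 ≈ 0.657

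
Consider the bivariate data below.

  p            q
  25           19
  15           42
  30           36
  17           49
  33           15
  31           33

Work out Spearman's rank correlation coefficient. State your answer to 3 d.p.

-0.771

Rank p: 3, 1, 4, 2, 6, 5
Rank q: 2, 5, 4, 6, 1, 3
d = rank(p) − rank(q): 1, -4, 0, -4, 5, 2; Σd² = 62
ρ = 1 − 6Σd² / [n(n²−1)] = 1 − 6×62 / (6×35) = 1 − 372/210 ≈ -0.771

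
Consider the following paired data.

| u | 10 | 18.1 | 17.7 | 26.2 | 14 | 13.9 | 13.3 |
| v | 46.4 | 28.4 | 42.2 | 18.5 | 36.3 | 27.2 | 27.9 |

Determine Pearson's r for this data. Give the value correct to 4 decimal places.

-0.6676

n = 7, Σu = 113.2, Σv = 226.9, Σu² = 1993.44, Σv² = 7918.55, Σuv = 3467.03
nΣuv − ΣuΣv = 24269.21 − 25685.08 = -1415.87
nΣu² − (Σu)² = 13954.08 − 12814.24 = 1139.84; nΣv² − (Σv)² = 55429.85 − 51483.61 = 3946.24
r = -1415.87 / √(1139.84 × 3946.24) = -1415.87 / 2120.8683 ≈ -0.6676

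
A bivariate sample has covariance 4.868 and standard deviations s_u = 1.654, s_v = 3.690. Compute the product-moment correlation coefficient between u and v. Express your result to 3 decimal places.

0.798

r = Cov(u,v) / (s_u · s_v) = 4.868 / (1.654 × 3.690)
  = 4.868 / 6.1033 ≈ 0.798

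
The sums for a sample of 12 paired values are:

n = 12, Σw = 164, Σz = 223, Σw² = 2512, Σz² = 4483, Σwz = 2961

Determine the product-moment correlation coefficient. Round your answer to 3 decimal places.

r = (nΣwz − ΣwΣz) / √[(nΣw² − (Σw)²)(nΣz² − (Σz)²)]
Numerator: 12×2961 − 164×223 = -1040
Denominator: √[(30144 − 26896)(53796 − 49729)] = √[3248 × 4067] = 3634.5035
r = -1040 / 3634.5035 ≈ -0.286

-0.286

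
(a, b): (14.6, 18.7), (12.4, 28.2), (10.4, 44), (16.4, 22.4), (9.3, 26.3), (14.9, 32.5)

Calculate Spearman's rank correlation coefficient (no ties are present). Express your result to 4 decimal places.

-0.3143

Rank a: 4, 3, 2, 6, 1, 5
Rank b: 1, 4, 6, 2, 3, 5
d = rank(a) − rank(b): 3, -1, -4, 4, -2, 0; Σd² = 46
ρ = 1 − 6Σd² / [n(n²−1)] = 1 − 6×46 / (6×35) = 1 − 276/210 ≈ -0.3143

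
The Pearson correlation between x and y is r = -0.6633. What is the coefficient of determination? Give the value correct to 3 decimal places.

r² = (-0.6633)² = 0.440

0.440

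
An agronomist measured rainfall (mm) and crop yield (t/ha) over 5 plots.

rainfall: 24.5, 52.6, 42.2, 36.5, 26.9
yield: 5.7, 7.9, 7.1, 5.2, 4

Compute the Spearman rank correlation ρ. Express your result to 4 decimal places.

0.7000

Rank rainfall: 1, 5, 4, 3, 2
Rank yield: 3, 5, 4, 2, 1
d = rank(rainfall) − rank(yield): -2, 0, 0, 1, 1; Σd² = 6
ρ = 1 − 6Σd² / [n(n²−1)] = 1 − 6×6 / (5×24) = 1 − 36/120 ≈ 0.7000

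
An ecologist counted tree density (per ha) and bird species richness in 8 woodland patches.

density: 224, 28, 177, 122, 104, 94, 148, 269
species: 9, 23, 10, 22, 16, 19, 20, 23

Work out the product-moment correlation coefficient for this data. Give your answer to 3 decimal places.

-0.328

n = 8, Σx = 1166, Σy = 142, Σx² = 211090, Σy² = 2740, Σxy = 19711
nΣxy − ΣxΣy = 157688 − 165572 = -7884
nΣx² − (Σx)² = 1688720 − 1359556 = 329164; nΣy² − (Σy)² = 21920 − 20164 = 1756
r = -7884 / √(329164 × 1756) = -7884 / 24041.8798 ≈ -0.328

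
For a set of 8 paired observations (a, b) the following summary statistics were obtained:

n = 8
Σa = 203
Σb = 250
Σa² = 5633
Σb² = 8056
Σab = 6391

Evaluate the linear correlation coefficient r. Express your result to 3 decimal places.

r = (nΣab − ΣaΣb) / √[(nΣa² − (Σa)²)(nΣb² − (Σb)²)]
Numerator: 8×6391 − 203×250 = 378
Denominator: √[(45064 − 41209)(64448 − 62500)] = √[3855 × 1948] = 2740.3540
r = 378 / 2740.3540 ≈ 0.138

0.138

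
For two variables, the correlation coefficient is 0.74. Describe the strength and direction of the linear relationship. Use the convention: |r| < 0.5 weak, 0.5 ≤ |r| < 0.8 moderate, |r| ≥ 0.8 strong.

r = 0.74 > 0 so the relationship is positive.
|r| = 0.74, which falls in the moderate range.

moderate positive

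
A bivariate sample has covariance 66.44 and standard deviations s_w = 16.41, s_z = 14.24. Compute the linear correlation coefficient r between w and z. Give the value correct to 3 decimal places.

0.284

r = Cov(w,z) / (s_w · s_z) = 66.44 / (16.41 × 14.24)
  = 66.44 / 233.6784 ≈ 0.284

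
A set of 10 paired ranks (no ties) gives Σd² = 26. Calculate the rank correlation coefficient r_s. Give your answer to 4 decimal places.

0.8424

ρ = 1 − 6Σd² / [n(n²−1)] = 1 − 6×26 / (10×99)
  = 1 − 156/990 = 1 − 0.15758 ≈ 0.8424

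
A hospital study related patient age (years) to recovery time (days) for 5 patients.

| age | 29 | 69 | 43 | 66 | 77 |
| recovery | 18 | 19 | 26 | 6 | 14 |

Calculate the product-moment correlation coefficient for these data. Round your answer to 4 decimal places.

-0.4925

n = 5, Σx = 284, Σy = 83, Σx² = 17736, Σy² = 1593, Σxy = 4425
nΣxy − ΣxΣy = 22125 − 23572 = -1447
nΣx² − (Σx)² = 88680 − 80656 = 8024; nΣy² − (Σy)² = 7965 − 6889 = 1076
r = -1447 / √(8024 × 1076) = -1447 / 2938.3369 ≈ -0.4925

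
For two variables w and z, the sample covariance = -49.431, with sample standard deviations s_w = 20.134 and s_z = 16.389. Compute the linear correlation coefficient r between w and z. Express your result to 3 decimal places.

r = Cov(w,z) / (s_w · s_z) = -49.431 / (20.134 × 16.389)
  = -49.431 / 329.9761 ≈ -0.150

-0.150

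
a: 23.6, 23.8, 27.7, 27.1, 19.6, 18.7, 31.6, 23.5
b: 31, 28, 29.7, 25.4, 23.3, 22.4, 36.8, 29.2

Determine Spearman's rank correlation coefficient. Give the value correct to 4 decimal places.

Rank a: 4, 5, 7, 6, 2, 1, 8, 3
Rank b: 7, 4, 6, 3, 2, 1, 8, 5
d = rank(a) − rank(b): -3, 1, 1, 3, 0, 0, 0, -2; Σd² = 24
ρ = 1 − 6Σd² / [n(n²−1)] = 1 − 6×24 / (8×63) = 1 − 144/504 ≈ 0.7143

0.7143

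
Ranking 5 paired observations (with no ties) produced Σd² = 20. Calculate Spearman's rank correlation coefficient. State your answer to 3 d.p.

0.000

ρ = 1 − 6Σd² / [n(n²−1)] = 1 − 6×20 / (5×24)
  = 1 − 120/120 = 1 − 1.0000 ≈ 0.000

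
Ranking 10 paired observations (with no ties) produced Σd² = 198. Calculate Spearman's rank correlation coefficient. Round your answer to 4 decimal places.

-0.2000

ρ = 1 − 6Σd² / [n(n²−1)] = 1 − 6×198 / (10×99)
  = 1 − 1188/990 = 1 − 1.20000 ≈ -0.2000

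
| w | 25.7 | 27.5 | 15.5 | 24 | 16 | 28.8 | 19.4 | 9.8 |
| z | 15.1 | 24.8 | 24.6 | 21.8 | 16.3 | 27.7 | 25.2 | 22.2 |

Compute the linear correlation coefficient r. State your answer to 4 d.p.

0.1762

n = 8, Σw = 166.7, Σz = 177.7, Σw² = 3790.83, Σz² = 4084.31, Σwz = 3739.57
nΣwz − ΣwΣz = 29916.56 − 29622.59 = 293.97
nΣw² − (Σw)² = 30326.64 − 27788.89 = 2537.75; nΣz² − (Σz)² = 32674.48 − 31577.29 = 1097.19
r = 293.97 / √(2537.75 × 1097.19) = 293.97 / 1668.6503 ≈ 0.1762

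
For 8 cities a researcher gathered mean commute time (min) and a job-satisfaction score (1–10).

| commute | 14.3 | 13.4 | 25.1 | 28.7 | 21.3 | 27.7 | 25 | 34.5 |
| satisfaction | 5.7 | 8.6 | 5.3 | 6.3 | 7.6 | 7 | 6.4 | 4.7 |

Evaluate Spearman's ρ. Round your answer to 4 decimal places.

-0.5952

Rank commute: 2, 1, 5, 7, 3, 6, 4, 8
Rank satisfaction: 3, 8, 2, 4, 7, 6, 5, 1
d = rank(commute) − rank(satisfaction): -1, -7, 3, 3, -4, 0, -1, 7; Σd² = 134
ρ = 1 − 6Σd² / [n(n²−1)] = 1 − 6×134 / (8×63) = 1 − 804/504 ≈ -0.5952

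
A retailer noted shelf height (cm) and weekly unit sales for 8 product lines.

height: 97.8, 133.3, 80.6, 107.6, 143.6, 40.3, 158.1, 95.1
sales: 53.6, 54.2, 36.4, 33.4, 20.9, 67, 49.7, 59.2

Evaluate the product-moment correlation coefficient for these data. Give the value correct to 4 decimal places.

-0.4693

n = 8, Σx = 856.4, Σy = 374.4, Σx² = 101692.52, Σy² = 19151.66, Σxy = 38183.45
nΣxy − ΣxΣy = 305467.6 − 320636.16 = -15168.56
nΣx² − (Σx)² = 813540.16 − 733420.96 = 80119.2; nΣy² − (Σy)² = 153213.28 − 140175.36 = 13037.92
r = -15168.56 / √(80119.2 × 13037.92) = -15168.56 / 32320.0823 ≈ -0.4693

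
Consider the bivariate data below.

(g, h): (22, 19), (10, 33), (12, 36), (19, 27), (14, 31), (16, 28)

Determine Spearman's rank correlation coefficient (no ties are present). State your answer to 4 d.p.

Rank g: 6, 1, 2, 5, 3, 4
Rank h: 1, 5, 6, 2, 4, 3
d = rank(g) − rank(h): 5, -4, -4, 3, -1, 1; Σd² = 68
ρ = 1 − 6Σd² / [n(n²−1)] = 1 − 6×68 / (6×35) = 1 − 408/210 ≈ -0.9429

-0.9429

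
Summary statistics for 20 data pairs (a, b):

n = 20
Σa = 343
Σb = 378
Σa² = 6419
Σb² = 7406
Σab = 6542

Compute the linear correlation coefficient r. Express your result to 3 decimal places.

r = (nΣab − ΣaΣb) / √[(nΣa² − (Σa)²)(nΣb² − (Σb)²)]
Numerator: 20×6542 − 343×378 = 1186
Denominator: √[(128380 − 117649)(148120 − 142884)] = √[10731 × 5236] = 7495.8332
r = 1186 / 7495.8332 ≈ 0.158

0.158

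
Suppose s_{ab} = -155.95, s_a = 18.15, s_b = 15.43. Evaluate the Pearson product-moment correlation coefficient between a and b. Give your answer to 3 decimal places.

-0.557

r = Cov(a,b) / (s_a · s_b) = -155.95 / (18.15 × 15.43)
  = -155.95 / 280.0545 ≈ -0.557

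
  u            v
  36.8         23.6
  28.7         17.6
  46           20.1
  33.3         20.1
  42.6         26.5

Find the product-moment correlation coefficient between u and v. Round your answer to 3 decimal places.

0.540

n = 5, Σu = 187.4, Σv = 107.9, Σu² = 7217.58, Σv² = 2376.99, Σuv = 4096.43
nΣuv − ΣuΣv = 20482.15 − 20220.46 = 261.69
nΣu² − (Σu)² = 36087.9 − 35118.76 = 969.14; nΣv² − (Σv)² = 11884.95 − 11642.41 = 242.54
r = 261.69 / √(969.14 × 242.54) = 261.69 / 484.8249 ≈ 0.540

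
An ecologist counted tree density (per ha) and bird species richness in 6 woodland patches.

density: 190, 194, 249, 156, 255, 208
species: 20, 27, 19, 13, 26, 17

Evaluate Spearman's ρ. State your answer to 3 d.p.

0.371

Rank density: 2, 3, 5, 1, 6, 4
Rank species: 4, 6, 3, 1, 5, 2
d = rank(density) − rank(species): -2, -3, 2, 0, 1, 2; Σd² = 22
ρ = 1 − 6Σd² / [n(n²−1)] = 1 − 6×22 / (6×35) = 1 − 132/210 ≈ 0.371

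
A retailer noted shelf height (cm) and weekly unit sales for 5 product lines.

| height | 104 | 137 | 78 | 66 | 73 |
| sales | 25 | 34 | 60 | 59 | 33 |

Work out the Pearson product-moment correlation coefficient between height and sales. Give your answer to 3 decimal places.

n = 5, Σx = 458, Σy = 211, Σx² = 45354, Σy² = 9951, Σxy = 18241
nΣxy − ΣxΣy = 91205 − 96638 = -5433
nΣx² − (Σx)² = 226770 − 209764 = 17006; nΣy² − (Σy)² = 49755 − 44521 = 5234
r = -5433 / √(17006 × 5234) = -5433 / 9434.4795 ≈ -0.576

-0.576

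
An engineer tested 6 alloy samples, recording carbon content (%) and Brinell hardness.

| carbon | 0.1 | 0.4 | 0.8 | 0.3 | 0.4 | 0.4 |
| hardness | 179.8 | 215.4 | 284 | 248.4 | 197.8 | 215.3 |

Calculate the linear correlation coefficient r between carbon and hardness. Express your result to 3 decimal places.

n = 6, Σx = 2.4, Σy = 1340.7, Σx² = 1.22, Σy² = 306562.69, Σxy = 571.1
nΣxy − ΣxΣy = 3426.6 − 3217.68 = 208.92
nΣx² − (Σx)² = 7.32 − 5.76 = 1.56; nΣy² − (Σy)² = 1839376.14 − 1797476.49 = 41899.65
r = 208.92 / √(1.56 × 41899.65) = 208.92 / 255.6628 ≈ 0.817

0.817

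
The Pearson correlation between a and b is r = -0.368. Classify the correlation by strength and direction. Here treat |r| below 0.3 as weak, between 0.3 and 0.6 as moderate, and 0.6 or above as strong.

moderate negative

r = -0.368 < 0 so the relationship is negative.
|r| = 0.368, which falls in the moderate range.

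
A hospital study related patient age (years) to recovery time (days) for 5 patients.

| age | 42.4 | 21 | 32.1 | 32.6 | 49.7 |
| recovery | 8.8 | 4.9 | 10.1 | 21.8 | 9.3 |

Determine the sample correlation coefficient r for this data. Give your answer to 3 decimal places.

0.075

n = 5, Σx = 177.8, Σy = 54.9, Σx² = 6802.02, Σy² = 765.19, Σxy = 1973.12
nΣxy − ΣxΣy = 9865.6 − 9761.22 = 104.38
nΣx² − (Σx)² = 34010.1 − 31612.84 = 2397.26; nΣy² − (Σy)² = 3825.95 − 3014.01 = 811.94
r = 104.38 / √(2397.26 × 811.94) = 104.38 / 1395.1456 ≈ 0.075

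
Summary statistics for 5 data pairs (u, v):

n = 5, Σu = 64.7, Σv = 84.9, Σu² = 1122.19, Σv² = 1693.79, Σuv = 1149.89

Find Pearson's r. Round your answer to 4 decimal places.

0.1913

r = (nΣuv − ΣuΣv) / √[(nΣu² − (Σu)²)(nΣv² − (Σv)²)]
Numerator: 5×1149.89 − 64.7×84.9 = 256.42
Denominator: √[(5610.95 − 4186.09)(8468.95 − 7208.01)] = √[1424.86 × 1260.94] = 1340.3966
r = 256.42 / 1340.3966 ≈ 0.1913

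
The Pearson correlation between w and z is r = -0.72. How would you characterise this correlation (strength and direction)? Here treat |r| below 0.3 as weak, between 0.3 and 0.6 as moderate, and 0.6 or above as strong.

r = -0.72 < 0 so the relationship is negative.
|r| = 0.72, which falls in the strong range.

strong negative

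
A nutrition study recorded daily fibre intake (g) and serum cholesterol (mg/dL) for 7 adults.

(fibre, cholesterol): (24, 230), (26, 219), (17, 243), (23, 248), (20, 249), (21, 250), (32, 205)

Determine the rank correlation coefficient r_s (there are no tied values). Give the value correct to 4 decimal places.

-0.7500

Rank fibre: 5, 6, 1, 4, 2, 3, 7
Rank cholesterol: 3, 2, 4, 5, 6, 7, 1
d = rank(fibre) − rank(cholesterol): 2, 4, -3, -1, -4, -4, 6; Σd² = 98
ρ = 1 − 6Σd² / [n(n²−1)] = 1 − 6×98 / (7×48) = 1 − 588/336 ≈ -0.7500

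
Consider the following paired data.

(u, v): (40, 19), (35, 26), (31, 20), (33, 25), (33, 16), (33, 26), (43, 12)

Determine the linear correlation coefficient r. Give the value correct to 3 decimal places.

-0.594

n = 7, Σu = 248, Σv = 144, Σu² = 8902, Σv² = 3138, Σuv = 5017
nΣuv − ΣuΣv = 35119 − 35712 = -593
nΣu² − (Σu)² = 62314 − 61504 = 810; nΣv² − (Σv)² = 21966 − 20736 = 1230
r = -593 / √(810 × 1230) = -593 / 998.1483 ≈ -0.594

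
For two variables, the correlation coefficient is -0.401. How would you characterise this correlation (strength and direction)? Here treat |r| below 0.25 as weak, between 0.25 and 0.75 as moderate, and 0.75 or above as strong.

moderate negative

r = -0.401 < 0 so the relationship is negative.
|r| = 0.401, which falls in the moderate range.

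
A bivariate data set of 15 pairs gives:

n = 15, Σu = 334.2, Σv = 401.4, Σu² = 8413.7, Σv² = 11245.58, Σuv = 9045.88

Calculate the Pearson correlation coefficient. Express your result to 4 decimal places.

0.1470

r = (nΣuv − ΣuΣv) / √[(nΣu² − (Σu)²)(nΣv² − (Σv)²)]
Numerator: 15×9045.88 − 334.2×401.4 = 1540.32
Denominator: √[(126205.5 − 111689.64)(168683.7 − 161121.96)] = √[14515.86 × 7561.74] = 10476.8869
r = 1540.32 / 10476.8869 ≈ 0.1470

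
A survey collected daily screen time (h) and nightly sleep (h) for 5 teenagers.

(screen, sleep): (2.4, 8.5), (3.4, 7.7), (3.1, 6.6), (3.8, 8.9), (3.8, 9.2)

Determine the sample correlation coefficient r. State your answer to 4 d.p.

0.3479

n = 5, Σx = 16.5, Σy = 40.9, Σx² = 55.81, Σy² = 338.95, Σxy = 135.82
nΣxy − ΣxΣy = 679.1 − 674.85 = 4.25
nΣx² − (Σx)² = 279.05 − 272.25 = 6.8; nΣy² − (Σy)² = 1694.75 − 1672.81 = 21.94
r = 4.25 / √(6.8 × 21.94) = 4.25 / 12.2144 ≈ 0.3479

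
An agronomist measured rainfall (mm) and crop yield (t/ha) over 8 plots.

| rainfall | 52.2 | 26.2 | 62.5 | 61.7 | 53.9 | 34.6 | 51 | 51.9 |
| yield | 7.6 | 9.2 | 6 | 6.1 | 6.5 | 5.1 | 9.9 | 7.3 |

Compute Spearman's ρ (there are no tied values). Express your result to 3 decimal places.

Rank rainfall: 5, 1, 8, 7, 6, 2, 3, 4
Rank yield: 6, 7, 2, 3, 4, 1, 8, 5
d = rank(rainfall) − rank(yield): -1, -6, 6, 4, 2, 1, -5, -1; Σd² = 120
ρ = 1 − 6Σd² / [n(n²−1)] = 1 − 6×120 / (8×63) = 1 − 720/504 ≈ -0.429

-0.429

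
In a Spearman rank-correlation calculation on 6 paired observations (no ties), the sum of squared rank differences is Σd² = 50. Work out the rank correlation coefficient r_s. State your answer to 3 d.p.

ρ = 1 − 6Σd² / [n(n²−1)] = 1 − 6×50 / (6×35)
  = 1 − 300/210 = 1 − 1.4286 ≈ -0.429

-0.429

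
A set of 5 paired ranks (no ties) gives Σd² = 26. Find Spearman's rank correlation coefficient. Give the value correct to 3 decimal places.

ρ = 1 − 6Σd² / [n(n²−1)] = 1 − 6×26 / (5×24)
  = 1 − 156/120 = 1 − 1.3000 ≈ -0.300

-0.300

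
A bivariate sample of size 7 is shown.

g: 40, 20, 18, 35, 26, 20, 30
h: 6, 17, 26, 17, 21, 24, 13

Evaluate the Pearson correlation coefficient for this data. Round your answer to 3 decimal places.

n = 7, Σg = 189, Σh = 124, Σg² = 5525, Σh² = 2476, Σgh = 3059
nΣgh − ΣgΣh = 21413 − 23436 = -2023
nΣg² − (Σg)² = 38675 − 35721 = 2954; nΣh² − (Σh)² = 17332 − 15376 = 1956
r = -2023 / √(2954 × 1956) = -2023 / 2403.7521 ≈ -0.842

-0.842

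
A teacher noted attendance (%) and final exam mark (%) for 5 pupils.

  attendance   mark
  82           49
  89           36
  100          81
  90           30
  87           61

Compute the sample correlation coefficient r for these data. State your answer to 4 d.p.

0.5613

n = 5, Σx = 448, Σy = 257, Σx² = 40314, Σy² = 14879, Σxy = 23329
nΣxy − ΣxΣy = 116645 − 115136 = 1509
nΣx² − (Σx)² = 201570 − 200704 = 866; nΣy² − (Σy)² = 74395 − 66049 = 8346
r = 1509 / √(866 × 8346) = 1509 / 2688.4263 ≈ 0.5613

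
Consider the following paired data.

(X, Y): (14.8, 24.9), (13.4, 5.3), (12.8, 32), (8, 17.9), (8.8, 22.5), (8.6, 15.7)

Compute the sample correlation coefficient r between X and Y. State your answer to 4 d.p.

n = 6, ΣX = 66.4, ΣY = 118.3, ΣX² = 777.84, ΣY² = 2745.25, ΣXY = 1325.36
nΣXY − ΣXΣY = 7952.16 − 7855.12 = 97.04
nΣX² − (ΣX)² = 4667.04 − 4408.96 = 258.08; nΣY² − (ΣY)² = 16471.5 − 13994.89 = 2476.61
r = 97.04 / √(258.08 × 2476.61) = 97.04 / 799.4770 ≈ 0.1214

0.1214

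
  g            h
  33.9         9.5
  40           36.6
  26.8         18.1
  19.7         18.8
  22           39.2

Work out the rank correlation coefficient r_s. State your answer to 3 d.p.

Rank g: 4, 5, 3, 1, 2
Rank h: 1, 4, 2, 3, 5
d = rank(g) − rank(h): 3, 1, 1, -2, -3; Σd² = 24
ρ = 1 − 6Σd² / [n(n²−1)] = 1 − 6×24 / (5×24) = 1 − 144/120 ≈ -0.200

-0.200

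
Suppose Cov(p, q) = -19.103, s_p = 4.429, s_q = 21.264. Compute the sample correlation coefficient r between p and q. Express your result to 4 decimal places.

-0.2028

r = Cov(p,q) / (s_p · s_q) = -19.103 / (4.429 × 21.264)
  = -19.103 / 94.1783 ≈ -0.2028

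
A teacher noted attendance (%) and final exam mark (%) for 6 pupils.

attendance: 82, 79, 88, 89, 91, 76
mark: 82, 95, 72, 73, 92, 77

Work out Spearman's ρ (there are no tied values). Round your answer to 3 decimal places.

Rank attendance: 3, 2, 4, 5, 6, 1
Rank mark: 4, 6, 1, 2, 5, 3
d = rank(attendance) − rank(mark): -1, -4, 3, 3, 1, -2; Σd² = 40
ρ = 1 − 6Σd² / [n(n²−1)] = 1 − 6×40 / (6×35) = 1 − 240/210 ≈ -0.143

-0.143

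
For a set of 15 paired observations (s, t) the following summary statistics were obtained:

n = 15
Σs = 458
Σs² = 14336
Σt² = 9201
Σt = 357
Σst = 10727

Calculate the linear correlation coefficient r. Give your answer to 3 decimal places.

-0.348

r = (nΣst − ΣsΣt) / √[(nΣs² − (Σs)²)(nΣt² − (Σt)²)]
Numerator: 15×10727 − 458×357 = -2601
Denominator: √[(215040 − 209764)(138015 − 127449)] = √[5276 × 10566] = 7466.3389
r = -2601 / 7466.3389 ≈ -0.348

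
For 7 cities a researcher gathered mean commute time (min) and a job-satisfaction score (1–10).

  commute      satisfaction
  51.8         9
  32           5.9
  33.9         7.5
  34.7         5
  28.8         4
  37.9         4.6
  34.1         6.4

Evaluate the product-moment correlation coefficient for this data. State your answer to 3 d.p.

n = 7, Σx = 253.2, Σy = 42.4, Σx² = 9489.2, Σy² = 275.18, Σxy = 1590.53
nΣxy − ΣxΣy = 11133.71 − 10735.68 = 398.03
nΣx² − (Σx)² = 66424.4 − 64110.24 = 2314.16; nΣy² − (Σy)² = 1926.26 − 1797.76 = 128.5
r = 398.03 / √(2314.16 × 128.5) = 398.03 / 545.3160 ≈ 0.730

0.730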